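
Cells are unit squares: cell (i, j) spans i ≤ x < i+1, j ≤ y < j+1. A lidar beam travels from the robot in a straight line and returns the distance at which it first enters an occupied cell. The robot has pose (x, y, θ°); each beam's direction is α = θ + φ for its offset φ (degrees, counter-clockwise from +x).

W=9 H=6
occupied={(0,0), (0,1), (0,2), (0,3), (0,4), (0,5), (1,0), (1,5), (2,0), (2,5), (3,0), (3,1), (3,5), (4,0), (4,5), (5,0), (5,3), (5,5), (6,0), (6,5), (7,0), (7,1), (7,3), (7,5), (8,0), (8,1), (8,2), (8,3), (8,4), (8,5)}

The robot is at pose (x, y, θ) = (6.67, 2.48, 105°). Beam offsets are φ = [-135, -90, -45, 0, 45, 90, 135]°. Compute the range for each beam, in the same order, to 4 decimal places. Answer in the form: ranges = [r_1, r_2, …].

beam 1: φ=-135°, α=330°
  direction (0.8660, -0.5000); cell (6,2); t to first gridline: x 0.3811, y 0.9600 (then +1.1547 / +2.0000)
    (7,2) via x @ 0.3811
    (7,1) via y @ 0.9600  # hit
  → r_1 = 0.9600
beam 2: φ=-90°, α=15°
  direction (0.9659, 0.2588); cell (6,2); t to first gridline: x 0.3416, y 2.0091 (then +1.0353 / +3.8637)
    (7,2) via x @ 0.3416
    (8,2) via x @ 1.3769  # hit
  → r_2 = 1.3769
beam 3: φ=-45°, α=60°
  direction (0.5000, 0.8660); cell (6,2); t to first gridline: x 0.6600, y 0.6004 (then +2.0000 / +1.1547)
    (6,3) via y @ 0.6004
    (7,3) via x @ 0.6600  # hit
  → r_3 = 0.6600
beam 4: φ=0°, α=105°
  direction (-0.2588, 0.9659); cell (6,2); t to first gridline: x 2.5887, y 0.5383 (then +3.8637 / +1.0353)
    (6,3) via y @ 0.5383
    (6,4) via y @ 1.5736
    (5,4) via x @ 2.5887
    (5,5) via y @ 2.6089  # hit
  → r_4 = 2.6089
beam 5: φ=45°, α=150°
  direction (-0.8660, 0.5000); cell (6,2); t to first gridline: x 0.7736, y 1.0400 (then +1.1547 / +2.0000)
    (5,2) via x @ 0.7736
    (5,3) via y @ 1.0400  # hit
  → r_5 = 1.0400
beam 6: φ=90°, α=195°
  direction (-0.9659, -0.2588); cell (6,2); t to first gridline: x 0.6936, y 1.8546 (then +1.0353 / +3.8637)
    (5,2) via x @ 0.6936
    (4,2) via x @ 1.7289
    (4,1) via y @ 1.8546
    (3,1) via x @ 2.7642  # hit
  → r_6 = 2.7642
beam 7: φ=135°, α=240°
  direction (-0.5000, -0.8660); cell (6,2); t to first gridline: x 1.3400, y 0.5543 (then +2.0000 / +1.1547)
    (6,1) via y @ 0.5543
    (5,1) via x @ 1.3400
    (5,0) via y @ 1.7090  # hit
  → r_7 = 1.7090

ranges = [0.9600, 1.3769, 0.6600, 2.6089, 1.0400, 2.7642, 1.7090]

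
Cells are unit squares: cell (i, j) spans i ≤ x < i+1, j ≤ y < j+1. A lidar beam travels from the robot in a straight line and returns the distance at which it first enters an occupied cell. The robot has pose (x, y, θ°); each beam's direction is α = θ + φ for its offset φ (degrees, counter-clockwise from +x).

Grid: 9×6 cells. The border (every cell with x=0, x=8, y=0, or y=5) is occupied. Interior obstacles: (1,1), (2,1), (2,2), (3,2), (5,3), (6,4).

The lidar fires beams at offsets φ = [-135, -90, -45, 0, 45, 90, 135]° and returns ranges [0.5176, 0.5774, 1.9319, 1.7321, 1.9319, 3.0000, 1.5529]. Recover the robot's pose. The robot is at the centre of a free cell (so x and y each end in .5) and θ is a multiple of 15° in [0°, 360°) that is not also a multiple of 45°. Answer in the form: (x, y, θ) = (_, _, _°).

Candidates: 22 free-cell centres × 16 headings = 352 poses. Raycast each; keep the one whose scan matches to 4 dp.
  (1.5, 3.5, 30°): beam 1 = 1.5529 ≠ 0.5176 ✗
  (2.5, 4.5, 285°): beam 1 = 1.0000 ≠ 0.5176 ✗
  (7.5, 4.5, 60°): beam 1 = 1.9319 ≠ 0.5176 ✗
  (7.5, 3.5, 240°): beam 1 = 1.5529 ≠ 0.5176 ✗
  (7.5, 2.5, 285°): beam 1 = 1.7321 ≠ 0.5176 ✗
  …
  (7.5, 2.5, 120°): r_1=0.5176, r_2=0.5774, r_3=1.9319, r_4=1.7321, r_5=1.9319, r_6=3.0000, r_7=1.5529 — all match ✓
Only this pose fits every beam.

(x, y, θ) = (7.5, 2.5, 120°)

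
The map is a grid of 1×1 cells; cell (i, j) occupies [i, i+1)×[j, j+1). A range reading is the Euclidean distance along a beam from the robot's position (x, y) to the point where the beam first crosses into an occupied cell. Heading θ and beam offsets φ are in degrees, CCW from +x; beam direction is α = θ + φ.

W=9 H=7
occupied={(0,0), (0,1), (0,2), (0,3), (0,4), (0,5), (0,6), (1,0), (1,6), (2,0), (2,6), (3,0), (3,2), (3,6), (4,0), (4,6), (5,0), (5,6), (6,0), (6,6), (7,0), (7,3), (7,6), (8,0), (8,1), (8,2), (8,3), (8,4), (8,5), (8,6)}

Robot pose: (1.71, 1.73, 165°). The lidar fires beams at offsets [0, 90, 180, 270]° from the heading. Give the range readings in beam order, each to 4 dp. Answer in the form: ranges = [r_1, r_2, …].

ranges = [0.7350, 0.7558, 2.8205, 4.4206]

beam 1: φ=0°, α=165°
  cosα=-0.9659 sinα=0.2588 | (1,1) | tMaxX 0.7350 tMaxY 1.0432 | tΔX 1.0353 tΔY 3.8637
    t=0.7350 [x] (0,1) — stop
  → r_1 = 0.7350
beam 2: φ=90°, α=255°
  cosα=-0.2588 sinα=-0.9659 | (1,1) | tMaxX 2.7432 tMaxY 0.7558 | tΔX 3.8637 tΔY 1.0353
    t=0.7558 [y] (1,0) — stop
  → r_2 = 0.7558
beam 3: φ=180°, α=345°
  cosα=0.9659 sinα=-0.2588 | (1,1) | tMaxX 0.3002 tMaxY 2.8205 | tΔX 1.0353 tΔY 3.8637
    t=0.3002 [x] (2,1)
    t=1.3355 [x] (3,1)
    t=2.3708 [x] (4,1)
    t=2.8205 [y] (4,0) — stop
  → r_3 = 2.8205
beam 4: φ=270°, α=75°
  cosα=0.2588 sinα=0.9659 | (1,1) | tMaxX 1.1205 tMaxY 0.2795 | tΔX 3.8637 tΔY 1.0353
    t=0.2795 [y] (1,2)
    t=1.1205 [x] (2,2)
    t=1.3148 [y] (2,3)
    t=2.3501 [y] (2,4)
    t=3.3854 [y] (2,5)
    t=4.4206 [y] (2,6) — stop
  → r_4 = 4.4206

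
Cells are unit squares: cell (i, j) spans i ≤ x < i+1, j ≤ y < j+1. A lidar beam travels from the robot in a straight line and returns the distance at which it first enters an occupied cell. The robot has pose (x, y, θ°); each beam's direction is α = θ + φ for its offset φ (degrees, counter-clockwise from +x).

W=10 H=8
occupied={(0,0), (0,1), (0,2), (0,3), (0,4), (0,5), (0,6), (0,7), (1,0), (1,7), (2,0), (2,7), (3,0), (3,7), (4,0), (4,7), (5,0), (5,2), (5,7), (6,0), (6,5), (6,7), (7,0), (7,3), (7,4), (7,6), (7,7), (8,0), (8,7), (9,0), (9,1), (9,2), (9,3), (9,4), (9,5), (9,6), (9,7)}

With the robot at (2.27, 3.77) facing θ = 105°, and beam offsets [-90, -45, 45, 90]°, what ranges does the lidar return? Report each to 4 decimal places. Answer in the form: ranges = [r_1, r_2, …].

beam 1: φ=-90°, α=15°
  direction (0.9659, 0.2588); cell (2,3); t to first gridline: x 0.7558, y 0.8887 (then +1.0353 / +3.8637)
    (3,3) via x @ 0.7558
    (3,4) via y @ 0.8887
    (4,4) via x @ 1.7910
    (5,4) via x @ 2.8263
    (6,4) via x @ 3.8616
    (6,5) via y @ 4.7524  # hit
  → r_1 = 4.7524
beam 2: φ=-45°, α=60°
  direction (0.5000, 0.8660); cell (2,3); t to first gridline: x 1.4600, y 0.2656 (then +2.0000 / +1.1547)
    (2,4) via y @ 0.2656
    (2,5) via y @ 1.4203
    (3,5) via x @ 1.4600
    (3,6) via y @ 2.5750
    (4,6) via x @ 3.4600
    (4,7) via y @ 3.7297  # hit
  → r_2 = 3.7297
beam 3: φ=45°, α=150°
  direction (-0.8660, 0.5000); cell (2,3); t to first gridline: x 0.3118, y 0.4600 (then +1.1547 / +2.0000)
    (1,3) via x @ 0.3118
    (1,4) via y @ 0.4600
    (0,4) via x @ 1.4665  # hit
  → r_3 = 1.4665
beam 4: φ=90°, α=195°
  direction (-0.9659, -0.2588); cell (2,3); t to first gridline: x 0.2795, y 2.9751 (then +1.0353 / +3.8637)
    (1,3) via x @ 0.2795
    (0,3) via x @ 1.3148  # hit
  → r_4 = 1.3148

ranges = [4.7524, 3.7297, 1.4665, 1.3148]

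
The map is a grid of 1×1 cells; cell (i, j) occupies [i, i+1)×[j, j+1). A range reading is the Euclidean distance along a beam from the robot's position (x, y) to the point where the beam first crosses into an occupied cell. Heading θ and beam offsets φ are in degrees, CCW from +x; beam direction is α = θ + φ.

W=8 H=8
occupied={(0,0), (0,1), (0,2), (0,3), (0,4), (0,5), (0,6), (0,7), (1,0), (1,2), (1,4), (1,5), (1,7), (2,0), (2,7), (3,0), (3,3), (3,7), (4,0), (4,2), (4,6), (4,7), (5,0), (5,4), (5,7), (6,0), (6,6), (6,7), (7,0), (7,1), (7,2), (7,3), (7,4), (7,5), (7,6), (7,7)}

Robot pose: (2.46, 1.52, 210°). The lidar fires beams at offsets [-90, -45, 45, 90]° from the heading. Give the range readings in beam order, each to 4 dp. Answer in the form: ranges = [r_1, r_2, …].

ranges = [0.9200, 1.5115, 0.5383, 0.6004]

beam 1: φ=-90°, α=120°
  direction (-0.5000, 0.8660); cell (2,1); t to first gridline: x 0.9200, y 0.5543 (then +2.0000 / +1.1547)
    (2,2) via y @ 0.5543
    (1,2) via x @ 0.9200  # hit
  → r_1 = 0.9200
beam 2: φ=-45°, α=165°
  direction (-0.9659, 0.2588); cell (2,1); t to first gridline: x 0.4762, y 1.8546 (then +1.0353 / +3.8637)
    (1,1) via x @ 0.4762
    (0,1) via x @ 1.5115  # hit
  → r_2 = 1.5115
beam 3: φ=45°, α=255°
  direction (-0.2588, -0.9659); cell (2,1); t to first gridline: x 1.7773, y 0.5383 (then +3.8637 / +1.0353)
    (2,0) via y @ 0.5383  # hit
  → r_3 = 0.5383
beam 4: φ=90°, α=300°
  direction (0.5000, -0.8660); cell (2,1); t to first gridline: x 1.0800, y 0.6004 (then +2.0000 / +1.1547)
    (2,0) via y @ 0.6004  # hit
  → r_4 = 0.6004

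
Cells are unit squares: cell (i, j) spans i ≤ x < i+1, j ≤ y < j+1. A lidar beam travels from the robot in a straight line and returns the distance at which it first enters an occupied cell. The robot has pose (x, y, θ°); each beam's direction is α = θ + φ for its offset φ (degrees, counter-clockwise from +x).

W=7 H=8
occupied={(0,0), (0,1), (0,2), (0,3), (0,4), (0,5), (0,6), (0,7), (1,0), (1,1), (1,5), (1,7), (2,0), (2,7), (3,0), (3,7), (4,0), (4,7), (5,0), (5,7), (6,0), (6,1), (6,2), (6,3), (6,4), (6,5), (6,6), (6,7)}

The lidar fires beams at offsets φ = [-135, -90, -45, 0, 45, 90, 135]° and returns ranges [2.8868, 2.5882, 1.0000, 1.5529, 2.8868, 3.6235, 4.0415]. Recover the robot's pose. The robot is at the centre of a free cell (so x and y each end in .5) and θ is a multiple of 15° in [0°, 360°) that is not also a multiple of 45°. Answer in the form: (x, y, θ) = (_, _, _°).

The pose lattice has 28·16 = 448 candidates. Test each by forward raycasting.
  (5.5, 1.5, 75°): beam 1 = 0.5774 ≠ 2.8868 ✗
  (5.5, 1.5, 345°): beam 1 = 1.0000 ≠ 2.8868 ✗
  (1.5, 6.5, 105°): beam 1 = 5.1962 ≠ 2.8868 ✗
  …
  (2.5, 4.5, 195°): r_1=2.8868, r_2=2.5882, r_3=1.0000, r_4=1.5529, r_5=2.8868, r_6=3.6235, r_7=4.0415 — all match ✓
Unique over the lattice → pose = (2.5, 4.5, 195°).

(x, y, θ) = (2.5, 4.5, 195°)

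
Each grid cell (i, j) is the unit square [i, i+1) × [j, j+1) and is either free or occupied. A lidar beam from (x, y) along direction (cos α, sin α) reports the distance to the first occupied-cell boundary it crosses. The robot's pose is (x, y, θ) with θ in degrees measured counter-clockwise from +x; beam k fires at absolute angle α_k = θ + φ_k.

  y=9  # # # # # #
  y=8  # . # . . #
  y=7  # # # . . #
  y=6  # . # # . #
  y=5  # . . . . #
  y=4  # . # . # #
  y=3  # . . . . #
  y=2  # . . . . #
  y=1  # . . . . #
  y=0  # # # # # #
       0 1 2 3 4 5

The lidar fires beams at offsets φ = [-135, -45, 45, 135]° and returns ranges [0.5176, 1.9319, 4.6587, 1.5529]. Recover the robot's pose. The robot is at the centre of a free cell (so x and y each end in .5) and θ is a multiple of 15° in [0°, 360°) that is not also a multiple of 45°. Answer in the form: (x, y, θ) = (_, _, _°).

Candidates: 25 free-cell centres × 16 headings = 400 poses. Raycast each; keep the one whose scan matches to 4 dp.
  (4.5, 6.5, 105°): beam 1 = 0.5774 ≠ 0.5176 ✗
  (4.5, 5.5, 330°): beam 1 = 1.9319 ≠ 0.5176 ✗
  (2.5, 2.5, 240°): beam 1 = 1.5529 ≠ 0.5176 ✗
  (3.5, 7.5, 300°): beam 2 = 0.5176 ≠ 1.9319 ✗
  …
  (2.5, 1.5, 30°): r_1=0.5176, r_2=1.9319, r_3=4.6587, r_4=1.5529 — all match ✓
Only this pose fits every beam.

(x, y, θ) = (2.5, 1.5, 30°)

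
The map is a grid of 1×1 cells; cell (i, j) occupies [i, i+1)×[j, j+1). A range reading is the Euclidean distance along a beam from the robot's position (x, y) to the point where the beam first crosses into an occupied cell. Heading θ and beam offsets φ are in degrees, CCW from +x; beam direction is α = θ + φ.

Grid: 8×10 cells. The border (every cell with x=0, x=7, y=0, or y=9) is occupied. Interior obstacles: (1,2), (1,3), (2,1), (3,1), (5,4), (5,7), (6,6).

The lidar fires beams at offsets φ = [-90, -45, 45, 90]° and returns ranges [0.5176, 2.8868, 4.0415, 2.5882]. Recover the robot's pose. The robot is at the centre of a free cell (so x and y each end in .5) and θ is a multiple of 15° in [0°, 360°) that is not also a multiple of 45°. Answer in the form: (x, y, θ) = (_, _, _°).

Candidates: 41 free-cell centres × 16 headings = 656 poses. Raycast each; keep the one whose scan matches to 4 dp.
  (6.5, 3.5, 300°): beam 1 = 3.0000 ≠ 0.5176 ✗
  (3.5, 2.5, 60°): beam 1 = 3.0000 ≠ 0.5176 ✗
  (4.5, 5.5, 255°): beam 1 = 3.6235 ≠ 0.5176 ✗
  …
  (4.5, 4.5, 105°): r_1=0.5176, r_2=2.8868, r_3=4.0415, r_4=2.5882 — all match ✓
Only this pose fits every beam.

(x, y, θ) = (4.5, 4.5, 105°)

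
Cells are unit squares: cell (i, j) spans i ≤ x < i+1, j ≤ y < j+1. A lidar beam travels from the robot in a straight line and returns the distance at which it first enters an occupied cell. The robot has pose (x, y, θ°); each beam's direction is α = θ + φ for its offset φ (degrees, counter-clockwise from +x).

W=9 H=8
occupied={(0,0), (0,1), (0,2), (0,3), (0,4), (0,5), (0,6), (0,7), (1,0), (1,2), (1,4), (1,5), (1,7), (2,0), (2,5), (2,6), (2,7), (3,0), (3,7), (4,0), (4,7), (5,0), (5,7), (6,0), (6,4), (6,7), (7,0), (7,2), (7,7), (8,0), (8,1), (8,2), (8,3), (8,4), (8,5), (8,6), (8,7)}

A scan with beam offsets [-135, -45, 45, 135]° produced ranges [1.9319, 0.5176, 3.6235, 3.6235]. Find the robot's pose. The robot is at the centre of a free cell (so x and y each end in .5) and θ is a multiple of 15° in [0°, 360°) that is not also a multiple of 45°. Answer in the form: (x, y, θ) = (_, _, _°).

(x, y, θ) = (3.5, 1.5, 330°)

Enumerate (i+0.5, j+0.5, θ) over the 35 free cells and 16 admissible headings. For each, cast all 4 beams and compare to the given ranges.
  (5.5, 3.5, 300°): beam 1 = 3.6235 ≠ 1.9319 ✗
  (1.5, 6.5, 105°): beam 1 = 0.5774 ≠ 1.9319 ✗
  (2.5, 4.5, 150°): beam 1 = 5.6940 ≠ 1.9319 ✗
  …
  (3.5, 1.5, 330°): r_1=1.9319, r_2=0.5176, r_3=3.6235, r_4=3.6235 — all match ✓
No second candidate reproduces the full scan.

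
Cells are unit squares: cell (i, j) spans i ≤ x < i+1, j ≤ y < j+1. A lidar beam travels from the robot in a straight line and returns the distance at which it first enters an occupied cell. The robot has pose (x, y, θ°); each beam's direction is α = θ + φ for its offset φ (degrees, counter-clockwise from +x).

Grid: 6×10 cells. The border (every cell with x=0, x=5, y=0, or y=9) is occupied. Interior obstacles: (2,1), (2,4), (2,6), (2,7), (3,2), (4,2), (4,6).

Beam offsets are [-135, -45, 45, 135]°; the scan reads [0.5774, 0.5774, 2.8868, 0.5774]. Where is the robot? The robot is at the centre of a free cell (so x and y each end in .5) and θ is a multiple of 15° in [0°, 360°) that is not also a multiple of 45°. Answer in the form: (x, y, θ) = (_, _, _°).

(x, y, θ) = (1.5, 1.5, 15°)

Candidates: 25 free-cell centres × 16 headings = 400 poses. Raycast each; keep the one whose scan matches to 4 dp.
  (3.5, 1.5, 30°): beam 1 = 0.5176 ≠ 0.5774 ✗
  (3.5, 7.5, 75°): beam 1 = 1.0000 ≠ 0.5774 ✗
  (1.5, 3.5, 15°): beam 1 = 1.0000 ≠ 0.5774 ✗
  (4.5, 7.5, 255°): beam 1 = 1.7321 ≠ 0.5774 ✗
  (1.5, 7.5, 150°): beam 1 = 0.5176 ≠ 0.5774 ✗
  …
  (1.5, 1.5, 15°): r_1=0.5774, r_2=0.5774, r_3=2.8868, r_4=0.5774 — all match ✓
Only this pose fits every beam.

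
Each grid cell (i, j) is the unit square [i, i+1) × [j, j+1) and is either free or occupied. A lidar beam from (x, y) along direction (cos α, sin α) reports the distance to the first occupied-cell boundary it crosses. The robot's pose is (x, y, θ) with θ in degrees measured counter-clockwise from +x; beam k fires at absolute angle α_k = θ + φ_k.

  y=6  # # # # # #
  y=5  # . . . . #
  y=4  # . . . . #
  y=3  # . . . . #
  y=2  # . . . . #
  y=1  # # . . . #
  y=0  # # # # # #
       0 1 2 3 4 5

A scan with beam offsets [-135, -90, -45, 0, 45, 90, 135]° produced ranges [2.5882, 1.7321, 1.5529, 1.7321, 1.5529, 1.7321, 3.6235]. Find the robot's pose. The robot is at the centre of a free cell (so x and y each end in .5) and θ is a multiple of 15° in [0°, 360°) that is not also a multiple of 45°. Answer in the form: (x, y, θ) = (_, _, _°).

The pose lattice has 19·16 = 304 candidates. Test each by forward raycasting.
  (2.5, 3.5, 255°): beam 1 = 2.8868 ≠ 2.5882 ✗
  (1.5, 5.5, 240°): beam 1 = 0.5176 ≠ 2.5882 ✗
  (2.5, 4.5, 165°): beam 1 = 2.8868 ≠ 2.5882 ✗
  (3.5, 3.5, 285°): beam 1 = 2.8868 ≠ 2.5882 ✗
  …
  (3.5, 2.5, 300°): r_1=2.5882, r_2=1.7321, r_3=1.5529, r_4=1.7321, r_5=1.5529, r_6=1.7321, r_7=3.6235 — all match ✓
Unique over the lattice → pose = (3.5, 2.5, 300°).

(x, y, θ) = (3.5, 2.5, 300°)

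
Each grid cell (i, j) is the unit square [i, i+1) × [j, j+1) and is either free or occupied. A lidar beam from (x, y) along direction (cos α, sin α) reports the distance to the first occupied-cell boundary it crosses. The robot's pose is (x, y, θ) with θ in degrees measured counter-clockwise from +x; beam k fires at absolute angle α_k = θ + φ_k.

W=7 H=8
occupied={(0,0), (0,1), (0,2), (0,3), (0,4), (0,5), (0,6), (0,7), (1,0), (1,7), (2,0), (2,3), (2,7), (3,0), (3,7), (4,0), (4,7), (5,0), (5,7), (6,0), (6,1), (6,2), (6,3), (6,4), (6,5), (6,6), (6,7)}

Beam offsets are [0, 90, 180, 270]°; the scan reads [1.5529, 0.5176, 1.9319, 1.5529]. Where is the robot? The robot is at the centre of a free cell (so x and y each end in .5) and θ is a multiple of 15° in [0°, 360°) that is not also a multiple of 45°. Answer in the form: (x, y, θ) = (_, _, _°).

(x, y, θ) = (2.5, 1.5, 165°)

Candidates: 29 free-cell centres × 16 headings = 464 poses. Raycast each; keep the one whose scan matches to 4 dp.
  (5.5, 2.5, 210°): beam 1 = 3.0000 ≠ 1.5529 ✗
  (1.5, 6.5, 195°): beam 1 = 0.5176 ≠ 1.5529 ✗
  (5.5, 1.5, 210°): beam 1 = 1.0000 ≠ 1.5529 ✗
  (1.5, 5.5, 285°): beam 1 = 1.9319 ≠ 1.5529 ✗
  …
  (2.5, 1.5, 165°): r_1=1.5529, r_2=0.5176, r_3=1.9319, r_4=1.5529 — all match ✓
Only this pose fits every beam.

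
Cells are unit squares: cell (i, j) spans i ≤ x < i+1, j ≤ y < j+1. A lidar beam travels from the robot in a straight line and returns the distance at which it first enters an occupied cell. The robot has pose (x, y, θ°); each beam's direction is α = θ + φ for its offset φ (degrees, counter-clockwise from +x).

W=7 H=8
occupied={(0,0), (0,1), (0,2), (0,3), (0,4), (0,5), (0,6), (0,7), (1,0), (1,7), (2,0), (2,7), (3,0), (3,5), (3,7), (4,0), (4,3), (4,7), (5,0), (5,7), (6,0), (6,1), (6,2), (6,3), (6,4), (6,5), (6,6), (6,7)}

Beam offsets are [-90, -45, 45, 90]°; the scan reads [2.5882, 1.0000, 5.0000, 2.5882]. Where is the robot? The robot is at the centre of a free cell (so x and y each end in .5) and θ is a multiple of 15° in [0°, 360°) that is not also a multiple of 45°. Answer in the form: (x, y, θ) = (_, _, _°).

(x, y, θ) = (3.5, 2.5, 75°)

Enumerate (i+0.5, j+0.5, θ) over the 28 free cells and 16 admissible headings. For each, cast all 4 beams and compare to the given ranges.
  (4.5, 6.5, 60°): beam 1 = 1.7321 ≠ 2.5882 ✗
  (5.5, 5.5, 105°): beam 1 = 0.5176 ≠ 2.5882 ✗
  (5.5, 6.5, 30°): beam 1 = 1.0000 ≠ 2.5882 ✗
  (3.5, 3.5, 330°): beam 1 = 2.8868 ≠ 2.5882 ✗
  …
  (3.5, 2.5, 75°): r_1=2.5882, r_2=1.0000, r_3=5.0000, r_4=2.5882 — all match ✓
Only this pose fits every beam.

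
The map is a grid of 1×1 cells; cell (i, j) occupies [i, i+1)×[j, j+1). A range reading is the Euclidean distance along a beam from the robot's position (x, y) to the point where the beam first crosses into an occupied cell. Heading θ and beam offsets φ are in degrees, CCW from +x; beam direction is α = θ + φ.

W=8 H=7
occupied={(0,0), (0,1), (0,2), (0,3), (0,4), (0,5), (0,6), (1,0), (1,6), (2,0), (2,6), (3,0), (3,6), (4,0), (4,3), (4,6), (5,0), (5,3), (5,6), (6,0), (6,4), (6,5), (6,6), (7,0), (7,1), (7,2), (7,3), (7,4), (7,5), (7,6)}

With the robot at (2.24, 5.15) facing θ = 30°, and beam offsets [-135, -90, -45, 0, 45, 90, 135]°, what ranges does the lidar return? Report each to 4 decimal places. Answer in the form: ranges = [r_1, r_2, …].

beam 1: φ=-135°, α=255°
  direction (-0.2588, -0.9659); cell (2,5); t to first gridline: x 0.9273, y 0.1553 (then +3.8637 / +1.0353)
    (2,4) via y @ 0.1553
    (1,4) via x @ 0.9273
    (1,3) via y @ 1.1906
    (1,2) via y @ 2.2258
    (1,1) via y @ 3.2611
    (1,0) via y @ 4.2964  # hit
  → r_1 = 4.2964
beam 2: φ=-90°, α=300°
  direction (0.5000, -0.8660); cell (2,5); t to first gridline: x 1.5200, y 0.1732 (then +2.0000 / +1.1547)
    (2,4) via y @ 0.1732
    (2,3) via y @ 1.3279
    (3,3) via x @ 1.5200
    (3,2) via y @ 2.4826
    (4,2) via x @ 3.5200
    (4,1) via y @ 3.6373
    (4,0) via y @ 4.7920  # hit
  → r_2 = 4.7920
beam 3: φ=-45°, α=345°
  direction (0.9659, -0.2588); cell (2,5); t to first gridline: x 0.7868, y 0.5796 (then +1.0353 / +3.8637)
    (2,4) via y @ 0.5796
    (3,4) via x @ 0.7868
    (4,4) via x @ 1.8221
    (5,4) via x @ 2.8574
    (6,4) via x @ 3.8926  # hit
  → r_3 = 3.8926
beam 4: φ=0°, α=30°
  direction (0.8660, 0.5000); cell (2,5); t to first gridline: x 0.8776, y 1.7000 (then +1.1547 / +2.0000)
    (3,5) via x @ 0.8776
    (3,6) via y @ 1.7000  # hit
  → r_4 = 1.7000
beam 5: φ=45°, α=75°
  direction (0.2588, 0.9659); cell (2,5); t to first gridline: x 2.9364, y 0.8800 (then +3.8637 / +1.0353)
    (2,6) via y @ 0.8800  # hit
  → r_5 = 0.8800
beam 6: φ=90°, α=120°
  direction (-0.5000, 0.8660); cell (2,5); t to first gridline: x 0.4800, y 0.9815 (then +2.0000 / +1.1547)
    (1,5) via x @ 0.4800
    (1,6) via y @ 0.9815  # hit
  → r_6 = 0.9815
beam 7: φ=135°, α=165°
  direction (-0.9659, 0.2588); cell (2,5); t to first gridline: x 0.2485, y 3.2841 (then +1.0353 / +3.8637)
    (1,5) via x @ 0.2485
    (0,5) via x @ 1.2837  # hit
  → r_7 = 1.2837

ranges = [4.2964, 4.7920, 3.8926, 1.7000, 0.8800, 0.9815, 1.2837]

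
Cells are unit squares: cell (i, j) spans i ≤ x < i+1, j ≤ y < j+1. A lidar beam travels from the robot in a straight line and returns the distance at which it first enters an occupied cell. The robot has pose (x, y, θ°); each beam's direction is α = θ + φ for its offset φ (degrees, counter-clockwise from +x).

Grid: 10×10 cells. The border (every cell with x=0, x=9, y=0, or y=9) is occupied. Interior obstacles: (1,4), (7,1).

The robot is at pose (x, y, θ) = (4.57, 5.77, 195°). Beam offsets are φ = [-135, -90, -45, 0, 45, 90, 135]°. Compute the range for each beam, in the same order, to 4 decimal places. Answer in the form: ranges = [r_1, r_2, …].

ranges = [3.7297, 3.3439, 4.1223, 2.9751, 5.5079, 4.9383, 5.1153]

beam 1: φ=-135°, α=60°
  cosα=0.5000 sinα=0.8660 | (4,5) | tMaxX 0.8600 tMaxY 0.2656 | tΔX 2.0000 tΔY 1.1547
    t=0.2656 [y] (4,6)
    t=0.8600 [x] (5,6)
    t=1.4203 [y] (5,7)
    t=2.5750 [y] (5,8)
    t=2.8600 [x] (6,8)
    t=3.7297 [y] (6,9) — stop
  → r_1 = 3.7297
beam 2: φ=-90°, α=105°
  cosα=-0.2588 sinα=0.9659 | (4,5) | tMaxX 2.2023 tMaxY 0.2381 | tΔX 3.8637 tΔY 1.0353
    t=0.2381 [y] (4,6)
    t=1.2734 [y] (4,7)
    t=2.2023 [x] (3,7)
    t=2.3087 [y] (3,8)
    t=3.3439 [y] (3,9) — stop
  → r_2 = 3.3439
beam 3: φ=-45°, α=150°
  cosα=-0.8660 sinα=0.5000 | (4,5) | tMaxX 0.6582 tMaxY 0.4600 | tΔX 1.1547 tΔY 2.0000
    t=0.4600 [y] (4,6)
    t=0.6582 [x] (3,6)
    t=1.8129 [x] (2,6)
    t=2.4600 [y] (2,7)
    t=2.9676 [x] (1,7)
    t=4.1223 [x] (0,7) — stop
  → r_3 = 4.1223
beam 4: φ=0°, α=195°
  cosα=-0.9659 sinα=-0.2588 | (4,5) | tMaxX 0.5901 tMaxY 2.9751 | tΔX 1.0353 tΔY 3.8637
    t=0.5901 [x] (3,5)
    t=1.6254 [x] (2,5)
    t=2.6607 [x] (1,5)
    t=2.9751 [y] (1,4) — stop
  → r_4 = 2.9751
beam 5: φ=45°, α=240°
  cosα=-0.5000 sinα=-0.8660 | (4,5) | tMaxX 1.1400 tMaxY 0.8891 | tΔX 2.0000 tΔY 1.1547
    t=0.8891 [y] (4,4)
    t=1.1400 [x] (3,4)
    t=2.0438 [y] (3,3)
    t=3.1400 [x] (2,3)
    t=3.1985 [y] (2,2)
    t=4.3532 [y] (2,1)
    t=5.1400 [x] (1,1)
    t=5.5079 [y] (1,0) — stop
  → r_5 = 5.5079
beam 6: φ=90°, α=285°
  cosα=0.2588 sinα=-0.9659 | (4,5) | tMaxX 1.6614 tMaxY 0.7972 | tΔX 3.8637 tΔY 1.0353
    t=0.7972 [y] (4,4)
    t=1.6614 [x] (5,4)
    t=1.8324 [y] (5,3)
    t=2.8677 [y] (5,2)
    t=3.9030 [y] (5,1)
    t=4.9383 [y] (5,0) — stop
  → r_6 = 4.9383
beam 7: φ=135°, α=330°
  cosα=0.8660 sinα=-0.5000 | (4,5) | tMaxX 0.4965 tMaxY 1.5400 | tΔX 1.1547 tΔY 2.0000
    t=0.4965 [x] (5,5)
    t=1.5400 [y] (5,4)
    t=1.6512 [x] (6,4)
    t=2.8059 [x] (7,4)
    t=3.5400 [y] (7,3)
    t=3.9606 [x] (8,3)
    t=5.1153 [x] (9,3) — stop
  → r_7 = 5.1153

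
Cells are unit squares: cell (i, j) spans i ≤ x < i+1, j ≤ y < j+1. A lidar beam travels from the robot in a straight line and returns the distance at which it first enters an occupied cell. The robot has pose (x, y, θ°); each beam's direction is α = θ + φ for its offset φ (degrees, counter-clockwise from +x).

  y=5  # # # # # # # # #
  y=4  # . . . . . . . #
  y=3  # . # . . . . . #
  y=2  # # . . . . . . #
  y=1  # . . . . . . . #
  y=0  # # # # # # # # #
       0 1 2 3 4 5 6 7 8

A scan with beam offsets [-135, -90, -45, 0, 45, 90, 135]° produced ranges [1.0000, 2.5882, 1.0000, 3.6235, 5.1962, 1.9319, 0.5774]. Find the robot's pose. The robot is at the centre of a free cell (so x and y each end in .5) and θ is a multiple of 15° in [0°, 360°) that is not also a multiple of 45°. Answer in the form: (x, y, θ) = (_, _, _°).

Candidates: 26 free-cell centres × 16 headings = 416 poses. Raycast each; keep the one whose scan matches to 4 dp.
  (7.5, 2.5, 195°): beam 3 = 5.0000 ≠ 1.0000 ✗
  (4.5, 1.5, 195°): beam 1 = 4.0415 ≠ 1.0000 ✗
  (2.5, 2.5, 285°): beam 1 = 0.5774 ≠ 1.0000 ✗
  (3.5, 2.5, 60°): beam 1 = 1.5529 ≠ 1.0000 ✗
  …
  (3.5, 4.5, 285°): r_1=1.0000, r_2=2.5882, r_3=1.0000, r_4=3.6235, r_5=5.1962, r_6=1.9319, r_7=0.5774 — all match ✓
No second candidate reproduces the full scan.

(x, y, θ) = (3.5, 4.5, 285°)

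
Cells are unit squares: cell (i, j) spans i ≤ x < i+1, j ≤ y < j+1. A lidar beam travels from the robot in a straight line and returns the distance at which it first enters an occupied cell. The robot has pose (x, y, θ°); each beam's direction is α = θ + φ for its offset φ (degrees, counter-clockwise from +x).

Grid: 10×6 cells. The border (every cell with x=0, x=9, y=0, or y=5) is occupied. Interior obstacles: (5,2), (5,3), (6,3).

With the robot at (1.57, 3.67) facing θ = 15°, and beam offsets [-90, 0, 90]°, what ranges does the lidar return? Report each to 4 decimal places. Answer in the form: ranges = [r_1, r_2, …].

ranges = [2.7642, 5.1387, 1.3769]

beam 1: φ=-90°, α=285°
  direction (0.2588, -0.9659); cell (1,3); t to first gridline: x 1.6614, y 0.6936 (then +3.8637 / +1.0353)
    (1,2) via y @ 0.6936
    (2,2) via x @ 1.6614
    (2,1) via y @ 1.7289
    (2,0) via y @ 2.7642  # hit
  → r_1 = 2.7642
beam 2: φ=0°, α=15°
  direction (0.9659, 0.2588); cell (1,3); t to first gridline: x 0.4452, y 1.2750 (then +1.0353 / +3.8637)
    (2,3) via x @ 0.4452
    (2,4) via y @ 1.2750
    (3,4) via x @ 1.4804
    (4,4) via x @ 2.5157
    (5,4) via x @ 3.5510
    (6,4) via x @ 4.5863
    (6,5) via y @ 5.1387  # hit
  → r_2 = 5.1387
beam 3: φ=90°, α=105°
  direction (-0.2588, 0.9659); cell (1,3); t to first gridline: x 2.2023, y 0.3416 (then +3.8637 / +1.0353)
    (1,4) via y @ 0.3416
    (1,5) via y @ 1.3769  # hit
  → r_3 = 1.3769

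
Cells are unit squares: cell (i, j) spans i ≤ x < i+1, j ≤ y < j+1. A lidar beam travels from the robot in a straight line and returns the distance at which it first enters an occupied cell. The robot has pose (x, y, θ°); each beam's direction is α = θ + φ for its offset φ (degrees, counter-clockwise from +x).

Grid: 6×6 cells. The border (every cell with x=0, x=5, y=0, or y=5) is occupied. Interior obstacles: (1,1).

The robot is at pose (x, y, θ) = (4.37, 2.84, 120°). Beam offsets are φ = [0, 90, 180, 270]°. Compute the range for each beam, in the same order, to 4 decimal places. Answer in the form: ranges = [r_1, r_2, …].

beam 1: φ=0°, α=120°
  dir = (cos 120°, sin 120°) = (-0.5000, 0.8660); from cell (4,2)
  next x-line at t=0.7400, next y-line at t=0.1848; Δt_x=2.0000, Δt_y=1.1547
    y: enter (4,3) at t=0.1848
    x: enter (3,3) at t=0.7400
    y: enter (3,4) at t=1.3395
    y: enter (3,5) at t=2.4942 ← occupied
  → r_1 = 2.4942
beam 2: φ=90°, α=210°
  dir = (cos 210°, sin 210°) = (-0.8660, -0.5000); from cell (4,2)
  next x-line at t=0.4272, next y-line at t=1.6800; Δt_x=1.1547, Δt_y=2.0000
    x: enter (3,2) at t=0.4272
    x: enter (2,2) at t=1.5819
    y: enter (2,1) at t=1.6800
    x: enter (1,1) at t=2.7366 ← occupied
  → r_2 = 2.7366
beam 3: φ=180°, α=300°
  dir = (cos 300°, sin 300°) = (0.5000, -0.8660); from cell (4,2)
  next x-line at t=1.2600, next y-line at t=0.9699; Δt_x=2.0000, Δt_y=1.1547
    y: enter (4,1) at t=0.9699
    x: enter (5,1) at t=1.2600 ← occupied
  → r_3 = 1.2600
beam 4: φ=270°, α=30°
  dir = (cos 30°, sin 30°) = (0.8660, 0.5000); from cell (4,2)
  next x-line at t=0.7275, next y-line at t=0.3200; Δt_x=1.1547, Δt_y=2.0000
    y: enter (4,3) at t=0.3200
    x: enter (5,3) at t=0.7275 ← occupied
  → r_4 = 0.7275

ranges = [2.4942, 2.7366, 1.2600, 0.7275]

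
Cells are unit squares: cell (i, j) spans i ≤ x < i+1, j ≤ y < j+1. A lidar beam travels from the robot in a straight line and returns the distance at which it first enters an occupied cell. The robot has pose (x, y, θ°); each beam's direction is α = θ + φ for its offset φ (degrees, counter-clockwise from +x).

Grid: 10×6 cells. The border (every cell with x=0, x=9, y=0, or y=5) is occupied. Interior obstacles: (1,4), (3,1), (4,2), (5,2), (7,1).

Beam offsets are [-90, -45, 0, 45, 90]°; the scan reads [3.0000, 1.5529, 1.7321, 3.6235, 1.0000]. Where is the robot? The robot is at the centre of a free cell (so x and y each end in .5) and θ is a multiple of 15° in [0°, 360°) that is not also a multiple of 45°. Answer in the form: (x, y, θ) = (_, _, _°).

Enumerate (i+0.5, j+0.5, θ) over the 27 free cells and 16 admissible headings. For each, cast all 5 beams and compare to the given ranges.
  (1.5, 3.5, 255°): beam 1 = 0.5176 ≠ 3.0000 ✗
  (1.5, 3.5, 210°): beam 1 = 0.5774 ≠ 3.0000 ✗
  (2.5, 2.5, 210°): beam 1 = 1.7321 ≠ 3.0000 ✗
  (8.5, 4.5, 30°): beam 1 = 1.0000 ≠ 3.0000 ✗
  …
  (5.5, 3.5, 120°): r_1=3.0000, r_2=1.5529, r_3=1.7321, r_4=3.6235, r_5=1.0000 — all match ✓
Unique over the lattice → pose = (5.5, 3.5, 120°).

(x, y, θ) = (5.5, 3.5, 120°)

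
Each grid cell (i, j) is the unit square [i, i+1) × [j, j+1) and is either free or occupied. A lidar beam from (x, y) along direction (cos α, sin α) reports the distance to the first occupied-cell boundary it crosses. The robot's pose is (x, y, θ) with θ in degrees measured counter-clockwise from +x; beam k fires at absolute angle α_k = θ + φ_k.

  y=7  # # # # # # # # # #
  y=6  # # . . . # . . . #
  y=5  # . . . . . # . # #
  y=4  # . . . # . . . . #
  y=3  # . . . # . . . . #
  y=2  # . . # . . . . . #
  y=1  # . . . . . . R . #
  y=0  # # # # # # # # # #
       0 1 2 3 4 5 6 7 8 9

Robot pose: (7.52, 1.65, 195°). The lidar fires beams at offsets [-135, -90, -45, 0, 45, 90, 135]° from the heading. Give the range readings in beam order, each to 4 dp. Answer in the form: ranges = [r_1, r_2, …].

beam 1: φ=-135°, α=60°
  dir = (cos 60°, sin 60°) = (0.5000, 0.8660); from cell (7,1)
  next x-line at t=0.9600, next y-line at t=0.4041; Δt_x=2.0000, Δt_y=1.1547
    y: enter (7,2) at t=0.4041
    x: enter (8,2) at t=0.9600
    y: enter (8,3) at t=1.5588
    y: enter (8,4) at t=2.7135
    x: enter (9,4) at t=2.9600 ← occupied
  → r_1 = 2.9600
beam 2: φ=-90°, α=105°
  dir = (cos 105°, sin 105°) = (-0.2588, 0.9659); from cell (7,1)
  next x-line at t=2.0091, next y-line at t=0.3623; Δt_x=3.8637, Δt_y=1.0353
    y: enter (7,2) at t=0.3623
    y: enter (7,3) at t=1.3976
    x: enter (6,3) at t=2.0091
    y: enter (6,4) at t=2.4329
    y: enter (6,5) at t=3.4682 ← occupied
  → r_2 = 3.4682
beam 3: φ=-45°, α=150°
  dir = (cos 150°, sin 150°) = (-0.8660, 0.5000); from cell (7,1)
  next x-line at t=0.6004, next y-line at t=0.7000; Δt_x=1.1547, Δt_y=2.0000
    x: enter (6,1) at t=0.6004
    y: enter (6,2) at t=0.7000
    x: enter (5,2) at t=1.7551
    y: enter (5,3) at t=2.7000
    x: enter (4,3) at t=2.9098 ← occupied
  → r_3 = 2.9098
beam 4: φ=0°, α=195°
  dir = (cos 195°, sin 195°) = (-0.9659, -0.2588); from cell (7,1)
  next x-line at t=0.5383, next y-line at t=2.5114; Δt_x=1.0353, Δt_y=3.8637
    x: enter (6,1) at t=0.5383
    x: enter (5,1) at t=1.5736
    y: enter (5,0) at t=2.5114 ← occupied
  → r_4 = 2.5114
beam 5: φ=45°, α=240°
  dir = (cos 240°, sin 240°) = (-0.5000, -0.8660); from cell (7,1)
  next x-line at t=1.0400, next y-line at t=0.7506; Δt_x=2.0000, Δt_y=1.1547
    y: enter (7,0) at t=0.7506 ← occupied
  → r_5 = 0.7506
beam 6: φ=90°, α=285°
  dir = (cos 285°, sin 285°) = (0.2588, -0.9659); from cell (7,1)
  next x-line at t=1.8546, next y-line at t=0.6729; Δt_x=3.8637, Δt_y=1.0353
    y: enter (7,0) at t=0.6729 ← occupied
  → r_6 = 0.6729
beam 7: φ=135°, α=330°
  dir = (cos 330°, sin 330°) = (0.8660, -0.5000); from cell (7,1)
  next x-line at t=0.5543, next y-line at t=1.3000; Δt_x=1.1547, Δt_y=2.0000
    x: enter (8,1) at t=0.5543
    y: enter (8,0) at t=1.3000 ← occupied
  → r_7 = 1.3000

ranges = [2.9600, 3.4682, 2.9098, 2.5114, 0.7506, 0.6729, 1.3000]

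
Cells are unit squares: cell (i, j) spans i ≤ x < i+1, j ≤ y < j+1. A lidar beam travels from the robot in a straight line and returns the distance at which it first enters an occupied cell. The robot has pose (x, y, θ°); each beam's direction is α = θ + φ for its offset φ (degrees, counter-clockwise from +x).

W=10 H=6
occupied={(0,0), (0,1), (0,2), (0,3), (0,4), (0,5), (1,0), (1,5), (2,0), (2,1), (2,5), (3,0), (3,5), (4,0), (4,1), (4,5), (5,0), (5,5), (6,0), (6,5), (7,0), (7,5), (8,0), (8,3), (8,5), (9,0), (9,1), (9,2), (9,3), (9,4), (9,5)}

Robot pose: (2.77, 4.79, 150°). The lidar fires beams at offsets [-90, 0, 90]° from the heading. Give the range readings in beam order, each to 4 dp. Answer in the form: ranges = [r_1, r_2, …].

ranges = [0.2425, 0.4200, 3.5400]

beam 1: φ=-90°, α=60°
  cosα=0.5000 sinα=0.8660 | (2,4) | tMaxX 0.4600 tMaxY 0.2425 | tΔX 2.0000 tΔY 1.1547
    t=0.2425 [y] (2,5) — stop
  → r_1 = 0.2425
beam 2: φ=0°, α=150°
  cosα=-0.8660 sinα=0.5000 | (2,4) | tMaxX 0.8891 tMaxY 0.4200 | tΔX 1.1547 tΔY 2.0000
    t=0.4200 [y] (2,5) — stop
  → r_2 = 0.4200
beam 3: φ=90°, α=240°
  cosα=-0.5000 sinα=-0.8660 | (2,4) | tMaxX 1.5400 tMaxY 0.9122 | tΔX 2.0000 tΔY 1.1547
    t=0.9122 [y] (2,3)
    t=1.5400 [x] (1,3)
    t=2.0669 [y] (1,2)
    t=3.2216 [y] (1,1)
    t=3.5400 [x] (0,1) — stop
  → r_3 = 3.5400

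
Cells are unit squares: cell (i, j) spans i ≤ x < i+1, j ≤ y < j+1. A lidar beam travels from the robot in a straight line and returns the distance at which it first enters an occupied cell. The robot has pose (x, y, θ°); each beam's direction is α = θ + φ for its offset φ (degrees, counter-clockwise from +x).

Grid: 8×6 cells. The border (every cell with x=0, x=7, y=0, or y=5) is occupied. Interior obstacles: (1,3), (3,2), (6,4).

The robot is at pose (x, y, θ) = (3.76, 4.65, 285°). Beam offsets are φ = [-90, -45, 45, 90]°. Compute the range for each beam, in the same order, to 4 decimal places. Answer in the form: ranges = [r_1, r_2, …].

beam 1: φ=-90°, α=195°
  d=(-0.9659,-0.2588)  start (3,4)  tX=0.7868 tY=2.5114  stride 1/|dx|=1.0353 1/|dy|=3.8637
    cross x-line → (2,4), t=0.7868
    cross x-line → (1,4), t=1.8221
    cross y-line → (1,3), t=2.5114 (wall)
  → r_1 = 2.5114
beam 2: φ=-45°, α=240°
  d=(-0.5000,-0.8660)  start (3,4)  tX=1.5200 tY=0.7506  stride 1/|dx|=2.0000 1/|dy|=1.1547
    cross y-line → (3,3), t=0.7506
    cross x-line → (2,3), t=1.5200
    cross y-line → (2,2), t=1.9053
    cross y-line → (2,1), t=3.0600
    cross x-line → (1,1), t=3.5200
    cross y-line → (1,0), t=4.2147 (wall)
  → r_2 = 4.2147
beam 3: φ=45°, α=330°
  d=(0.8660,-0.5000)  start (3,4)  tX=0.2771 tY=1.3000  stride 1/|dx|=1.1547 1/|dy|=2.0000
    cross x-line → (4,4), t=0.2771
    cross y-line → (4,3), t=1.3000
    cross x-line → (5,3), t=1.4318
    cross x-line → (6,3), t=2.5865
    cross y-line → (6,2), t=3.3000
    cross x-line → (7,2), t=3.7412 (wall)
  → r_3 = 3.7412
beam 4: φ=90°, α=15°
  d=(0.9659,0.2588)  start (3,4)  tX=0.2485 tY=1.3523  stride 1/|dx|=1.0353 1/|dy|=3.8637
    cross x-line → (4,4), t=0.2485
    cross x-line → (5,4), t=1.2837
    cross y-line → (5,5), t=1.3523 (wall)
  → r_4 = 1.3523

ranges = [2.5114, 4.2147, 3.7412, 1.3523]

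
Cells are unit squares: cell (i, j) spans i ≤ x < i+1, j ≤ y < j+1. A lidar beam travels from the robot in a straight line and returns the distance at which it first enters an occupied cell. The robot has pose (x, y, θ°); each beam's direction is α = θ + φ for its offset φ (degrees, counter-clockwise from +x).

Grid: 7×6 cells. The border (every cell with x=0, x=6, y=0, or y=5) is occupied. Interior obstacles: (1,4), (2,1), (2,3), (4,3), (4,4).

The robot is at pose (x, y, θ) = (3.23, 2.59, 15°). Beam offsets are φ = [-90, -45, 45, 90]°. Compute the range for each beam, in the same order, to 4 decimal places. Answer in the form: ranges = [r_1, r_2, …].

ranges = [1.6461, 3.1800, 1.5400, 0.8887]

beam 1: φ=-90°, α=285°
  cosα=0.2588 sinα=-0.9659 | (3,2) | tMaxX 2.9751 tMaxY 0.6108 | tΔX 3.8637 tΔY 1.0353
    t=0.6108 [y] (3,1)
    t=1.6461 [y] (3,0) — stop
  → r_1 = 1.6461
beam 2: φ=-45°, α=330°
  cosα=0.8660 sinα=-0.5000 | (3,2) | tMaxX 0.8891 tMaxY 1.1800 | tΔX 1.1547 tΔY 2.0000
    t=0.8891 [x] (4,2)
    t=1.1800 [y] (4,1)
    t=2.0438 [x] (5,1)
    t=3.1800 [y] (5,0) — stop
  → r_2 = 3.1800
beam 3: φ=45°, α=60°
  cosα=0.5000 sinα=0.8660 | (3,2) | tMaxX 1.5400 tMaxY 0.4734 | tΔX 2.0000 tΔY 1.1547
    t=0.4734 [y] (3,3)
    t=1.5400 [x] (4,3) — stop
  → r_3 = 1.5400
beam 4: φ=90°, α=105°
  cosα=-0.2588 sinα=0.9659 | (3,2) | tMaxX 0.8887 tMaxY 0.4245 | tΔX 3.8637 tΔY 1.0353
    t=0.4245 [y] (3,3)
    t=0.8887 [x] (2,3) — stop
  → r_4 = 0.8887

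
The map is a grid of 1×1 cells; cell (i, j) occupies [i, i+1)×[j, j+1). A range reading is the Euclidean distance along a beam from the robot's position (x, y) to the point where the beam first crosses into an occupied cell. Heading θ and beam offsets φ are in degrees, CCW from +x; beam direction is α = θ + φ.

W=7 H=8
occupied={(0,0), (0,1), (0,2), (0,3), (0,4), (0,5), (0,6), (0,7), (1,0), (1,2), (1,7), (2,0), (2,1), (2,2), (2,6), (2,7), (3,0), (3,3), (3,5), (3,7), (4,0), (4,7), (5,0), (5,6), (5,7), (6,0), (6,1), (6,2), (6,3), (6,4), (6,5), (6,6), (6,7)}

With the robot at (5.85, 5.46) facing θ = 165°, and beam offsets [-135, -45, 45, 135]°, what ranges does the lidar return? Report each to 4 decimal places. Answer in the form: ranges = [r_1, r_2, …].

ranges = [0.1732, 0.6235, 2.9200, 0.3000]

beam 1: φ=-135°, α=30°
  d=(0.8660,0.5000)  start (5,5)  tX=0.1732 tY=1.0800  stride 1/|dx|=1.1547 1/|dy|=2.0000
    cross x-line → (6,5), t=0.1732 (wall)
  → r_1 = 0.1732
beam 2: φ=-45°, α=120°
  d=(-0.5000,0.8660)  start (5,5)  tX=1.7000 tY=0.6235  stride 1/|dx|=2.0000 1/|dy|=1.1547
    cross y-line → (5,6), t=0.6235 (wall)
  → r_2 = 0.6235
beam 3: φ=45°, α=210°
  d=(-0.8660,-0.5000)  start (5,5)  tX=0.9815 tY=0.9200  stride 1/|dx|=1.1547 1/|dy|=2.0000
    cross y-line → (5,4), t=0.9200
    cross x-line → (4,4), t=0.9815
    cross x-line → (3,4), t=2.1362
    cross y-line → (3,3), t=2.9200 (wall)
  → r_3 = 2.9200
beam 4: φ=135°, α=300°
  d=(0.5000,-0.8660)  start (5,5)  tX=0.3000 tY=0.5312  stride 1/|dx|=2.0000 1/|dy|=1.1547
    cross x-line → (6,5), t=0.3000 (wall)
  → r_4 = 0.3000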